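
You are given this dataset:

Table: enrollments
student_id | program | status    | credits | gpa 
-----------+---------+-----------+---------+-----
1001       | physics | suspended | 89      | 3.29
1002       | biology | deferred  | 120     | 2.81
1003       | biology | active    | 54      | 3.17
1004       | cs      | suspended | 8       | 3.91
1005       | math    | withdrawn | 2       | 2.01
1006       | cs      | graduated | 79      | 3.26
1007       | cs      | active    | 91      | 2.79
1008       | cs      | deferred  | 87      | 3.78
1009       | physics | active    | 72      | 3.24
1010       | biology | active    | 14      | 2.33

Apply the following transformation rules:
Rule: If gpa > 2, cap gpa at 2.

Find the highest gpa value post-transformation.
2

Step 1: Original maximum gpa = 3.91
Step 2: Apply cap at 2
Step 3: 10 records had gpa > 2 and were capped
Step 4: Maximum after transformation = 2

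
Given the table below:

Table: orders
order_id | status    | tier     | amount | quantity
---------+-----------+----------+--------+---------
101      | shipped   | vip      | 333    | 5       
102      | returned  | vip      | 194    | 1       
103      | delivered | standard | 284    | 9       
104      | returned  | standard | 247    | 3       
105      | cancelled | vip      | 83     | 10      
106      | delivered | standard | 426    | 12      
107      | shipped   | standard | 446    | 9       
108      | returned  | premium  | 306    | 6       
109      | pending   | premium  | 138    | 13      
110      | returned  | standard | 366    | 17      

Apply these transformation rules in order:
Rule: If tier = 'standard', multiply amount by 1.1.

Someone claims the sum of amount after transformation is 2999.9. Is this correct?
Yes, the result is correct.

Step 1: Calculate the correct sum after transformation
Step 2: Apply multiplier 1.1 to records where tier = 'standard'
Step 3: Correct result = 2999.9
Step 4: Claimed result = 2999.9
Step 5: 2999.9 = 2999.9 ✓
Conclusion: The claimed result is correct.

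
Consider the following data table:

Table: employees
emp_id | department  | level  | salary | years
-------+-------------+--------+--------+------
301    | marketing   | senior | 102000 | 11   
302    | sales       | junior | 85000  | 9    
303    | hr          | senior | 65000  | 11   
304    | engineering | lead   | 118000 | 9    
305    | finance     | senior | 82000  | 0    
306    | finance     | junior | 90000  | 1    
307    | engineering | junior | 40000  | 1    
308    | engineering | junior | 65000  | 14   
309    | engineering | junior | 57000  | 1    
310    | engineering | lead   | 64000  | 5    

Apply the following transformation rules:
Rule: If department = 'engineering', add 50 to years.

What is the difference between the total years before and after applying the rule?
250

Step 1: Original sum of years = 62
Step 2: 5 records have department = 'engineering'
Step 3: Each affected record changes by 50
Step 4: Total change = 5 × 50 = 250
Step 5: New sum = 62 + 250 = 312
Step 6: Difference = |312 - 62| = 250
        (Sum increased by 250)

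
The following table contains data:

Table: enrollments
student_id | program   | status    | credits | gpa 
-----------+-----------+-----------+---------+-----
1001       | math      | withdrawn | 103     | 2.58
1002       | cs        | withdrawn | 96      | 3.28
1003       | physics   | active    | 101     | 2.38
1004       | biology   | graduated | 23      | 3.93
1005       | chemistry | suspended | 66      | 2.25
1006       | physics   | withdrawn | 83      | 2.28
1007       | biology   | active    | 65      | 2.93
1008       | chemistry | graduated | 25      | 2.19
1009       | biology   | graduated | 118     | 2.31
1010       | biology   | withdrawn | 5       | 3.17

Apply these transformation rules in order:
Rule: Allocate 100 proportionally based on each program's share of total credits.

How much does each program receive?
biology: 30.8, chemistry: 13.28, cs: 14.01, math: 15.04, physics: 26.86

Step 1: Calculate total credits = 685
Step 2: Calculate each program's proportion:
  biology: 211/685 = 30.80% → 30.8
  chemistry: 91/685 = 13.28% → 13.28
  cs: 96/685 = 14.01% → 14.01
  math: 103/685 = 15.04% → 15.04
  physics: 184/685 = 26.86% → 26.86
Step 3: Verify: sum of allocations ≈ 100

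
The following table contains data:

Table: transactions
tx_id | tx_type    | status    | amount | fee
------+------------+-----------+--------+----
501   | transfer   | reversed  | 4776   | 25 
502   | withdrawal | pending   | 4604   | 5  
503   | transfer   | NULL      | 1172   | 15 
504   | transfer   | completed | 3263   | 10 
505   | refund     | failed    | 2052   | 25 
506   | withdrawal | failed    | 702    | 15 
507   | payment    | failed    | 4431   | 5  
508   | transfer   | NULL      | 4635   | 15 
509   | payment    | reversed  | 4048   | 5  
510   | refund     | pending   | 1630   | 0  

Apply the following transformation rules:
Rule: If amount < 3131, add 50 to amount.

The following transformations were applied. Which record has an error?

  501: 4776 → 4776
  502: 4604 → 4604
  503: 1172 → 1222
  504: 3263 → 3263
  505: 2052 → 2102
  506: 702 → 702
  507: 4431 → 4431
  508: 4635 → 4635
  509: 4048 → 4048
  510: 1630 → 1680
Record 506 has an error. The correct transformed value should be 752, not 702.

Step 1: Check each record against the rule
Step 2: Record 506 has amount = 702
Step 3: Since 702 < 3131, the bonus should have been applied
Step 4: Correct value = 752, but claimed value = 702
Conclusion: Record 506 has the error.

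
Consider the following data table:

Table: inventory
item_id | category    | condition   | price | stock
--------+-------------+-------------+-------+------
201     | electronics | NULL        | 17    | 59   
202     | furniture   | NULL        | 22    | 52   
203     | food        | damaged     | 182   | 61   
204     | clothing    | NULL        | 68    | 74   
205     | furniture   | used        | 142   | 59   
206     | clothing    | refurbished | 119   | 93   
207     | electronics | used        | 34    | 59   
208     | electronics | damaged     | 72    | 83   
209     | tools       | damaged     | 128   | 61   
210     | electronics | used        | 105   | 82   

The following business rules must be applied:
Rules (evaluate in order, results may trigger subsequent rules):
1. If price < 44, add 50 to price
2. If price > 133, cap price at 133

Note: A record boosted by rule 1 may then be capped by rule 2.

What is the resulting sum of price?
981

Step 1: Apply rule 1 to records with price < 44
  - 3 records get bonus of 50
  - Of these, 0 records then exceed 133 and get capped
Step 2: Apply rule 2 to records with price > 133
  - 2 records (original) are capped
Step 3: Calculate final sum = 981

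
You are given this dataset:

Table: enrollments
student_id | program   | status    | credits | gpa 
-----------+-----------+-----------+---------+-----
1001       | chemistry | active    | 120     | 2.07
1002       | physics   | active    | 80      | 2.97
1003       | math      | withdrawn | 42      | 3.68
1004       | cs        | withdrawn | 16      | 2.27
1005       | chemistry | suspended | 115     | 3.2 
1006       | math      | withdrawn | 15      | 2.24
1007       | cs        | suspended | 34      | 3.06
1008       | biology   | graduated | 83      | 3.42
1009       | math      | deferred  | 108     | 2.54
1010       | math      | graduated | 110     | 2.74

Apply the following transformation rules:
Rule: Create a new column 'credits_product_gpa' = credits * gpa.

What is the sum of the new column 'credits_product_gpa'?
2042.1

Step 1: For each record, compute credits * gpa
Example calculations:
  120 * 2.07 = 248.4
  80 * 2.97 = 237.6
  42 * 3.68 = 154.56
  ...
Step 2: Sum all derived values
Step 3: Total = 2042.1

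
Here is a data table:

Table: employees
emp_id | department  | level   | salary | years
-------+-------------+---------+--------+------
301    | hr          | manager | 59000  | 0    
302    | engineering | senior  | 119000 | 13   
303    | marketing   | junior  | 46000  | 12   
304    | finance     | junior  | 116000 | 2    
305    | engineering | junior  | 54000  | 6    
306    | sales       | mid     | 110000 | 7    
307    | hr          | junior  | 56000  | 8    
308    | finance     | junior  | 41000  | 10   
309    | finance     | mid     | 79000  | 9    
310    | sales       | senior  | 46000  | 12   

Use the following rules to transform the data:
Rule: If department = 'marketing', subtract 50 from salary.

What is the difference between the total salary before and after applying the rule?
50

Step 1: Original sum of salary = 726000
Step 2: 1 records have department = 'marketing'
Step 3: Each affected record changes by -50
Step 4: Total change = 1 × -50 = -50
Step 5: New sum = 726000 + -50 = 725950
Step 6: Difference = |725950 - 726000| = 50
        (Sum decreased by 50)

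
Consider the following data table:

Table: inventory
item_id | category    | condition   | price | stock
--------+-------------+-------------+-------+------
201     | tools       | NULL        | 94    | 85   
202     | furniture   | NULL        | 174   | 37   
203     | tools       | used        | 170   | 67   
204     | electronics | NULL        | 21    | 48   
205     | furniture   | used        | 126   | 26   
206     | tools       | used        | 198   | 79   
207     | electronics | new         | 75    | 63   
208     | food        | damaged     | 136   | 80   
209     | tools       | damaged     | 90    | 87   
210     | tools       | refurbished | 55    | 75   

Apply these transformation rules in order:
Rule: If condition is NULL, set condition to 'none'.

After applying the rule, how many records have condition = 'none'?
3

Step 1: Count records where condition IS NULL
Step 2: Found 3 records with NULL condition
Step 3: These records will have condition set to 'none'
Step 4: Records already having condition = 'none': 0
Step 5: Answer: 3 + 0 = 3 records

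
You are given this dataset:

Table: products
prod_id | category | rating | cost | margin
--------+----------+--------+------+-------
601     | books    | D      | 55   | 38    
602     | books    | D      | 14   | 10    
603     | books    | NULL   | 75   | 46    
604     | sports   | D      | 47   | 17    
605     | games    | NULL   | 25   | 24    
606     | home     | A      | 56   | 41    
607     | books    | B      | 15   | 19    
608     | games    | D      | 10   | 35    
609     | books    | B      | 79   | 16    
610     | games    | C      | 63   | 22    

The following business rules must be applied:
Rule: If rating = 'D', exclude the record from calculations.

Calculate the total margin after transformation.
168

Step 1: Identify records where rating = 'D'
Step 2: The excluded records sum to 100
Step 3: Original total margin = 268
Step 4: Remaining total = 268 - 100 = 168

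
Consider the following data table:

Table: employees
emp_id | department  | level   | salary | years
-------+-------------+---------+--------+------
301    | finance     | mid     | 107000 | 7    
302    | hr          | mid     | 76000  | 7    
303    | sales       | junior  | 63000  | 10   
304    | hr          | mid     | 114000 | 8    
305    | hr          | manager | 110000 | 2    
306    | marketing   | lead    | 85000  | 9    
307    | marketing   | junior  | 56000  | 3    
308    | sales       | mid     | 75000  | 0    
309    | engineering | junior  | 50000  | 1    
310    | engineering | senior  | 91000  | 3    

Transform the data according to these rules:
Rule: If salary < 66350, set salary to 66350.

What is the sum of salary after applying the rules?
857050

Step 1: 3 records have salary < 66350
Step 2: These records originally summed to 169000
Step 3: After setting to minimum: 3 × 66350 = 199050
Step 4: Unaffected records sum: 658000
Step 5: Final sum = 199050 + 658000 = 857050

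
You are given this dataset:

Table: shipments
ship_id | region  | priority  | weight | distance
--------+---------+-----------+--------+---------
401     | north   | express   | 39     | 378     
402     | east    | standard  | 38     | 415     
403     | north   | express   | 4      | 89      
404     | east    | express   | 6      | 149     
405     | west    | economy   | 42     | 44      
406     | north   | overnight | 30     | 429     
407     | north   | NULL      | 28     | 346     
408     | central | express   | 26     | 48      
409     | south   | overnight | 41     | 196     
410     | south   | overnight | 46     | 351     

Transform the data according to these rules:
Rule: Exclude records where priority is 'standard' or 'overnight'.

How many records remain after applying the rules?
6

Step 1: Count records to exclude
  - 1 (standard) + 3 (overnight) = 4 records
Step 2: Total records: 10
Step 3: Remaining = 10 - 4 = 6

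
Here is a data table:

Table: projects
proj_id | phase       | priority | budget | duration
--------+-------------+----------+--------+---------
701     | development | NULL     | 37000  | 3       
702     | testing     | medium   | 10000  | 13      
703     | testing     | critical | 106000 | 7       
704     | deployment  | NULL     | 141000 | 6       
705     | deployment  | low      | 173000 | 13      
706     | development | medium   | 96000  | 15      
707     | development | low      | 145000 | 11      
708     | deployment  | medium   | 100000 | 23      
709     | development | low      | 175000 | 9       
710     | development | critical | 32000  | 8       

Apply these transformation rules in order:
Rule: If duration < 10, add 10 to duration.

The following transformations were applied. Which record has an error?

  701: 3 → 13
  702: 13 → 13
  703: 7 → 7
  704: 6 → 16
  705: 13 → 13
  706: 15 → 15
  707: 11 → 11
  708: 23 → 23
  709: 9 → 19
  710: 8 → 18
Record 703 has an error. The correct transformed value should be 17, not 7.

Step 1: Check each record against the rule
Step 2: Record 703 has duration = 7
Step 3: Since 7 < 10, the bonus should have been applied
Step 4: Correct value = 17, but claimed value = 7
Conclusion: Record 703 has the error.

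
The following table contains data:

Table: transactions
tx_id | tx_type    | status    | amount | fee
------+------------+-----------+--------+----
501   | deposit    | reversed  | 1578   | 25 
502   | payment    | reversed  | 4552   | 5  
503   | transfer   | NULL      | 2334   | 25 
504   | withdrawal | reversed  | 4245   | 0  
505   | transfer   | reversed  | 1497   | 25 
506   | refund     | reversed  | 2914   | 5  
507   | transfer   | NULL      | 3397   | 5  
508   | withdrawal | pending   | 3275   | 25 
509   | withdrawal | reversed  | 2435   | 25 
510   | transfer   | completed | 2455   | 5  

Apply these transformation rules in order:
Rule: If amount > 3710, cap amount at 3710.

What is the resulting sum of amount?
27305

Step 1: 2 records have amount > 3710
Step 2: These records originally summed to 8797
Step 3: After capping: 2 × 3710 = 7420
Step 4: Unaffected records sum: 19885
Step 5: Final sum = 7420 + 19885 = 27305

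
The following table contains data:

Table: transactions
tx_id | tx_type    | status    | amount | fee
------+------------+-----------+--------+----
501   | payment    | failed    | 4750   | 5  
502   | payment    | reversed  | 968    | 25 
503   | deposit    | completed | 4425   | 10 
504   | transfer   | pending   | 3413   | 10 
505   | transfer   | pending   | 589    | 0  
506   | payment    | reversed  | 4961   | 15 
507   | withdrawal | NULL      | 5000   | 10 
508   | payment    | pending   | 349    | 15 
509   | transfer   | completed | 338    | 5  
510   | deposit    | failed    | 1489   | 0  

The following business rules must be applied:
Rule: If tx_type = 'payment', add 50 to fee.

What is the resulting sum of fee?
295

Step 1: Count records where tx_type = 'payment': 4
Step 2: Total bonus added: 4 × 50 = 200
Step 3: Original sum of fee: 95
Step 4: Final sum = 95 + 200 = 295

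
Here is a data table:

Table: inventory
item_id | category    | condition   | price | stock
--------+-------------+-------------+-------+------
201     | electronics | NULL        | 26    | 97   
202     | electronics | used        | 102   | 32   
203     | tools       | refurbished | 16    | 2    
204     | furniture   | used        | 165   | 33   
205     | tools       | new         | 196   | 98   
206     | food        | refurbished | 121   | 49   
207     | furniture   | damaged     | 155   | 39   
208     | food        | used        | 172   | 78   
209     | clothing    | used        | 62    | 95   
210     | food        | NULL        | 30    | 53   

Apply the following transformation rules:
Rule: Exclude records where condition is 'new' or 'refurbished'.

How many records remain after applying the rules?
7

Step 1: Count records to exclude
  - 1 (new) + 2 (refurbished) = 3 records
Step 2: Total records: 10
Step 3: Remaining = 10 - 3 = 7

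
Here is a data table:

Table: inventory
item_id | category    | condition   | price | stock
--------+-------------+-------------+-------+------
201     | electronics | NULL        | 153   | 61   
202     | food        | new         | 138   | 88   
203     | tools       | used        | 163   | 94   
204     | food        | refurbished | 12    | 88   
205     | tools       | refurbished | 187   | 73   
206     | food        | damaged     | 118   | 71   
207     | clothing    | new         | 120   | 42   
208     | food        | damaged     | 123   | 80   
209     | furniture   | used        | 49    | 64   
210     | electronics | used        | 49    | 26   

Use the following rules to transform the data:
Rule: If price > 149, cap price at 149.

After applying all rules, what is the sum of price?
1056

Step 1: 3 records have price > 149
Step 2: These records originally summed to 503
Step 3: After capping: 3 × 149 = 447
Step 4: Unaffected records sum: 609
Step 5: Final sum = 447 + 609 = 1056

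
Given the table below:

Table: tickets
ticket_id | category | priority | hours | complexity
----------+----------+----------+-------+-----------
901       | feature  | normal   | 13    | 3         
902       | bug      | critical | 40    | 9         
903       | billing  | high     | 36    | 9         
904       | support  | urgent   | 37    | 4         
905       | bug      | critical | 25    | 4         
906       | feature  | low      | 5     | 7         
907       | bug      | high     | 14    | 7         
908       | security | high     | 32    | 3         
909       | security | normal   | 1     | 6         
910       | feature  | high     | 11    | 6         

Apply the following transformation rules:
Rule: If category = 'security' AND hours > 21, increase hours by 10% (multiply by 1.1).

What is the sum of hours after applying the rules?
217.2

Step 1: Find records where category = 'security' AND hours > 21
Step 2: 1 records match, summing to 32
Step 3: After multiplier: 32 × 1.1 = 35.2
Step 4: Unaffected records sum: 182
Step 5: Final sum = 35.2 + 182 = 217.2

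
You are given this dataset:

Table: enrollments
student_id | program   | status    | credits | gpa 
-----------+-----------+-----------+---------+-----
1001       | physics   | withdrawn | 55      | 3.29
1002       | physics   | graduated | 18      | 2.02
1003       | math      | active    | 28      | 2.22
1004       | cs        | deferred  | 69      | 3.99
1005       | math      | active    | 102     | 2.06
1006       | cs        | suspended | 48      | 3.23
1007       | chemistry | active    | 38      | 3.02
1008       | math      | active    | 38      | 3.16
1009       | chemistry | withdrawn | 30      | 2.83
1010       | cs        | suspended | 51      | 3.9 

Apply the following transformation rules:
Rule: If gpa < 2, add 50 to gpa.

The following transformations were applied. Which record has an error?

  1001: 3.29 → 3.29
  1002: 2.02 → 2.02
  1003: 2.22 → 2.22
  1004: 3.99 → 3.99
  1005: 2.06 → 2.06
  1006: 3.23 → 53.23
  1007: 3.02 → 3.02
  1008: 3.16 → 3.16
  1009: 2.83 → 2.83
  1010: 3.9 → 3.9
Record 1006 has an error. The correct transformed value should be 3.23, not 53.23.

Step 1: Check each record against the rule
Step 2: Record 1006 has gpa = 3.23
Step 3: Since 3.23 >= 2, the bonus should not have been applied
Step 4: Correct value = 3.23, but claimed value = 53.23
Conclusion: Record 1006 has the error.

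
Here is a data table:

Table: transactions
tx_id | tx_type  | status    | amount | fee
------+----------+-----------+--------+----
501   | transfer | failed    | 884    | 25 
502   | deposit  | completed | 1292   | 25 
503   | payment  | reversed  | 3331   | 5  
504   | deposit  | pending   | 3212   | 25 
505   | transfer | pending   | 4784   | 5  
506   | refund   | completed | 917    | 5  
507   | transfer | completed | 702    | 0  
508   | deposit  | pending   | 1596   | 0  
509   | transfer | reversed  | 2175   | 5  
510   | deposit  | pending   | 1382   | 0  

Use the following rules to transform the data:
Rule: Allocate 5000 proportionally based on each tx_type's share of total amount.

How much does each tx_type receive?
deposit: 1845.13, payment: 821.45, refund: 226.14, transfer: 2107.27

Step 1: Calculate total amount = 20275
Step 2: Calculate each tx_type's proportion:
  deposit: 7482/20275 = 36.90% → 1845.13
  payment: 3331/20275 = 16.43% → 821.45
  refund: 917/20275 = 4.52% → 226.14
  transfer: 8545/20275 = 42.15% → 2107.27
Step 3: Verify: sum of allocations ≈ 5000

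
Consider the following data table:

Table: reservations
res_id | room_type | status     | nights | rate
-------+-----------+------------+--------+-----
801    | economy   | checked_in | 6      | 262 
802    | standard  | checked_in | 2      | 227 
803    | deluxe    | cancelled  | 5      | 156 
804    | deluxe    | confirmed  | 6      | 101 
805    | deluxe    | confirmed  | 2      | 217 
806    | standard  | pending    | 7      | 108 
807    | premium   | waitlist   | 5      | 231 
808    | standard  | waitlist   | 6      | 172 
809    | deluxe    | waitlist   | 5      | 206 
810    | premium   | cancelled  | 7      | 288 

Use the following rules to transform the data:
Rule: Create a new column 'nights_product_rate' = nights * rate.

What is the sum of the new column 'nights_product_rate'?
9835

Step 1: For each record, compute nights * rate
Example calculations:
  6 * 262 = 1572
  2 * 227 = 454
  5 * 156 = 780
  ...
Step 2: Sum all derived values
Step 3: Total = 9835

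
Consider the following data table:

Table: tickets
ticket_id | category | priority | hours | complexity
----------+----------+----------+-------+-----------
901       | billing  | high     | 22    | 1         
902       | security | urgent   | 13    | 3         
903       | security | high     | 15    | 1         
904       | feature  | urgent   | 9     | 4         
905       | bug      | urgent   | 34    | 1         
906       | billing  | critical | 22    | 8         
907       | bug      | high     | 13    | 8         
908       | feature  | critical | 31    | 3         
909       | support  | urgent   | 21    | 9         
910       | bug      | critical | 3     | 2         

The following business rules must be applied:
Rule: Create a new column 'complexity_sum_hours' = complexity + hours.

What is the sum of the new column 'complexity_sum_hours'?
223

Step 1: For each record, compute complexity + hours
Example calculations:
  1 + 22 = 23
  3 + 13 = 16
  1 + 15 = 16
  ...
Step 2: Sum all derived values
Step 3: Total = 223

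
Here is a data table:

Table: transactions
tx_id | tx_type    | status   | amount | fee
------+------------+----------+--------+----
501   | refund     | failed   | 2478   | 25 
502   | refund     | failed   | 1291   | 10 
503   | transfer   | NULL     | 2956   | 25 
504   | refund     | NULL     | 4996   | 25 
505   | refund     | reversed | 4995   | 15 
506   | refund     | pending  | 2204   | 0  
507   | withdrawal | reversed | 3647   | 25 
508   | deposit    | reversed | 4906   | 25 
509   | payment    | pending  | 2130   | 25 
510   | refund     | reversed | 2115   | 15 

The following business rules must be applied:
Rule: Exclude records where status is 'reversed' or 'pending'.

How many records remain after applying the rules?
4

Step 1: Count records to exclude
  - 4 (reversed) + 2 (pending) = 6 records
Step 2: Total records: 10
Step 3: Remaining = 10 - 6 = 4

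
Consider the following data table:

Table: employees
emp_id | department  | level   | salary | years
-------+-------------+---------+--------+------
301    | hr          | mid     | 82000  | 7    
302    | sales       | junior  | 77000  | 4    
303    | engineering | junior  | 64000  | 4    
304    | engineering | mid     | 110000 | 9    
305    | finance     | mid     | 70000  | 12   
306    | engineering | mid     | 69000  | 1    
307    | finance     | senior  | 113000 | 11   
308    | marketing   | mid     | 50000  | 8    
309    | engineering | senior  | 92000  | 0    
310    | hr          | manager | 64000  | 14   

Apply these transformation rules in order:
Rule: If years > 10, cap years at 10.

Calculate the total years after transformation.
63

Step 1: 3 records have years > 10
Step 2: These records originally summed to 37
Step 3: After capping: 3 × 10 = 30
Step 4: Unaffected records sum: 33
Step 5: Final sum = 30 + 33 = 63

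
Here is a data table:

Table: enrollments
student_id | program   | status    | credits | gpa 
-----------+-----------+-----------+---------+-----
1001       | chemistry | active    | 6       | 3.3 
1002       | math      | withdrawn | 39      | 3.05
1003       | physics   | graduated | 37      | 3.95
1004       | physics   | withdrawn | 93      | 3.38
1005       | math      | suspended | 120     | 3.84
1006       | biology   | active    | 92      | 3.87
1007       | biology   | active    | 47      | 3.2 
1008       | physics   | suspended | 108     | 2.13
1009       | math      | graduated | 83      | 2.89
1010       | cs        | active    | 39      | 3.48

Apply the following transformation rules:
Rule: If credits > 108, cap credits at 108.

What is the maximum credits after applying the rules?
108

Step 1: Original maximum credits = 120
Step 2: Apply cap at 108
Step 3: 1 records had credits > 108 and were capped
Step 4: Maximum after transformation = 108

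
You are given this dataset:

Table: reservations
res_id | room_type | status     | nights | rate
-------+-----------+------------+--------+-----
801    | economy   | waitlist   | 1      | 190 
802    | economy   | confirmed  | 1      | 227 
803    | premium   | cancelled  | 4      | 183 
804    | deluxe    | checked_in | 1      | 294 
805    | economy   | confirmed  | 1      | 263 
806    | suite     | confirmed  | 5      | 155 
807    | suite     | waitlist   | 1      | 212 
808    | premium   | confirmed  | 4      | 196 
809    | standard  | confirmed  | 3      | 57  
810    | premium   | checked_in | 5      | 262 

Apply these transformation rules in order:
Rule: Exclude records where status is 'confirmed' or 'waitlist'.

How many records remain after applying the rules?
3

Step 1: Count records to exclude
  - 5 (confirmed) + 2 (waitlist) = 7 records
Step 2: Total records: 10
Step 3: Remaining = 10 - 7 = 3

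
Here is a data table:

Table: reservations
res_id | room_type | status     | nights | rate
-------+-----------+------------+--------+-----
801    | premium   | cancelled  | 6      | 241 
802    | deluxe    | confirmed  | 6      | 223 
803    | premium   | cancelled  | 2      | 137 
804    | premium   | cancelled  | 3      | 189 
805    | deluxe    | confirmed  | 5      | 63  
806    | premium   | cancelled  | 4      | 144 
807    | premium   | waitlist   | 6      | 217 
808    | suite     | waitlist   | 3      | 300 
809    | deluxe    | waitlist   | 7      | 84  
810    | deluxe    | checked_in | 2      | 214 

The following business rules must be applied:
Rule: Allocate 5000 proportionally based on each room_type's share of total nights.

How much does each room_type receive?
deluxe: 2272.73, premium: 2386.36, suite: 340.91

Step 1: Calculate total nights = 44
Step 2: Calculate each room_type's proportion:
  deluxe: 20/44 = 45.45% → 2272.73
  premium: 21/44 = 47.73% → 2386.36
  suite: 3/44 = 6.82% → 340.91
Step 3: Verify: sum of allocations ≈ 5000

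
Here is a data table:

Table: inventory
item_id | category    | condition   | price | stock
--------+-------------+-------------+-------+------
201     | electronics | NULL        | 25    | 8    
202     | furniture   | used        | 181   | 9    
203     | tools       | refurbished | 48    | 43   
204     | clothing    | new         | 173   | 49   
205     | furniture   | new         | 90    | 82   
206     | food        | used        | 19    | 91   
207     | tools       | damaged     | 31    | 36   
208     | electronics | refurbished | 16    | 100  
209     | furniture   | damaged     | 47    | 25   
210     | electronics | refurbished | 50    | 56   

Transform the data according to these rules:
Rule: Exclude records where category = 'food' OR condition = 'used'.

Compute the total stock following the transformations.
399

Step 1: Find records where category = 'food' OR condition = 'used'
Step 2: 2 records match, summing to 100
Step 3: Original sum: 499
Step 4: Remaining sum = 499 - 100 = 399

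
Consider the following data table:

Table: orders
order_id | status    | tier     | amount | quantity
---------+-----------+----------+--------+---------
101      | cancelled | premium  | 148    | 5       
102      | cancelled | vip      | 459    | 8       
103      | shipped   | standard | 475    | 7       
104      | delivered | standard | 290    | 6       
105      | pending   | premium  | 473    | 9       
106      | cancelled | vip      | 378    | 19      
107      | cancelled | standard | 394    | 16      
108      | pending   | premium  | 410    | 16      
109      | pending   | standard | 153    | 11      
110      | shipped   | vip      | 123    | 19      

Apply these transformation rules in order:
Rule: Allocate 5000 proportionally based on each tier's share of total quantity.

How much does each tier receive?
premium: 1293.1, standard: 1724.14, vip: 1982.76

Step 1: Calculate total quantity = 116
Step 2: Calculate each tier's proportion:
  premium: 30/116 = 25.86% → 1293.1
  standard: 40/116 = 34.48% → 1724.14
  vip: 46/116 = 39.66% → 1982.76
Step 3: Verify: sum of allocations ≈ 5000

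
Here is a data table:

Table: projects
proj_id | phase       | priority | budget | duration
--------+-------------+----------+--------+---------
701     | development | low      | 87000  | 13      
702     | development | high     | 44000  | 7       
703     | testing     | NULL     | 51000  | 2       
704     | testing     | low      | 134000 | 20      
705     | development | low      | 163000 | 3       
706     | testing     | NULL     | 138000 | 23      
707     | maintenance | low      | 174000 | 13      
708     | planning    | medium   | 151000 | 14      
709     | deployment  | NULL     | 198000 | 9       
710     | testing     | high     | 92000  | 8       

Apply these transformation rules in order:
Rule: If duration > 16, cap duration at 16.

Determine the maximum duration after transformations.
16

Step 1: Original maximum duration = 23
Step 2: Apply cap at 16
Step 3: 2 records had duration > 16 and were capped
Step 4: Maximum after transformation = 16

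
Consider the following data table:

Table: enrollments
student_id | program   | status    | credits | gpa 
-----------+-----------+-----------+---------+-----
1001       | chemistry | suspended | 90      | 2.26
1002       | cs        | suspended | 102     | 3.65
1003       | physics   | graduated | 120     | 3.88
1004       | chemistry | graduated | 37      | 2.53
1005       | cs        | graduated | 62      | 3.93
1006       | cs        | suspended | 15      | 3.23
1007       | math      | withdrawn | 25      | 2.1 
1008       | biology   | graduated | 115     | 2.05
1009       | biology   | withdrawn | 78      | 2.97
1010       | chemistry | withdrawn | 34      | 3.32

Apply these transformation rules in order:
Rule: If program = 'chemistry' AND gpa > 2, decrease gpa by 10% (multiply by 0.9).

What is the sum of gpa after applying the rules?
29.11

Step 1: Find records where program = 'chemistry' AND gpa > 2
Step 2: 3 records match, summing to 8.11
Step 3: After multiplier: 8.11 × 0.9 = 7.3
Step 4: Unaffected records sum: 21.81
Step 5: Final sum = 7.3 + 21.81 = 29.11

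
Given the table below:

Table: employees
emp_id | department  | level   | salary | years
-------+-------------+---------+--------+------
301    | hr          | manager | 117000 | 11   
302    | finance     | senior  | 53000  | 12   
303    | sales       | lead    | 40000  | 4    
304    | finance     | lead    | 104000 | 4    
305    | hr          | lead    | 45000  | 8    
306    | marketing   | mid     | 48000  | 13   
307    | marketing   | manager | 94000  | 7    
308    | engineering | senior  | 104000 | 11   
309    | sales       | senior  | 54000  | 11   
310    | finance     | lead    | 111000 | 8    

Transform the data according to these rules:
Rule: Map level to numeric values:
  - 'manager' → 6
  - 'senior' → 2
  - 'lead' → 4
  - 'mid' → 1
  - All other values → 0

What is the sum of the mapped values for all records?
35

Step 1: Apply mapping to each record
Step 2: Count by status:
  'manager': 2 records × 6 = 12
  'senior': 3 records × 2 = 6
  'lead': 4 records × 4 = 16
  'mid': 1 records × 1 = 1
Step 3: Sum all mapped values = 35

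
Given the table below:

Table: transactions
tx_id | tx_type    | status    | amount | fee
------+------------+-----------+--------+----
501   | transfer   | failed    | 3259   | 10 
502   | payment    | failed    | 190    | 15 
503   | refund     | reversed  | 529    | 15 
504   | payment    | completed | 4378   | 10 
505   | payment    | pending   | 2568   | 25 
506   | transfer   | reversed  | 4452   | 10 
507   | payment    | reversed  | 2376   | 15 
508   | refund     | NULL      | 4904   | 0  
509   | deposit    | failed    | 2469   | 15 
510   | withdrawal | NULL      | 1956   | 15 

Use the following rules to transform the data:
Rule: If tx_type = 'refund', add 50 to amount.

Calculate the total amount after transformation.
27181

Step 1: Count records where tx_type = 'refund': 2
Step 2: Total bonus added: 2 × 50 = 100
Step 3: Original sum of amount: 27081
Step 4: Final sum = 27081 + 100 = 27181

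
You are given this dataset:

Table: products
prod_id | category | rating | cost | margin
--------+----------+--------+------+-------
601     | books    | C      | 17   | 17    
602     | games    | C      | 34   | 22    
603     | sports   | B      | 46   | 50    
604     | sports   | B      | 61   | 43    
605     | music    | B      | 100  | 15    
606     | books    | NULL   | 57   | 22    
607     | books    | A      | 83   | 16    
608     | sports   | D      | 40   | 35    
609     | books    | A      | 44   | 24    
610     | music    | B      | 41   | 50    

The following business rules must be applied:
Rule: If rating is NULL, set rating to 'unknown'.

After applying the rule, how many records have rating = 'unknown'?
1

Step 1: Count records where rating IS NULL
Step 2: Found 1 records with NULL rating
Step 3: These records will have rating set to 'unknown'
Step 4: Records already having rating = 'unknown': 0
Step 5: Answer: 1 + 0 = 1 records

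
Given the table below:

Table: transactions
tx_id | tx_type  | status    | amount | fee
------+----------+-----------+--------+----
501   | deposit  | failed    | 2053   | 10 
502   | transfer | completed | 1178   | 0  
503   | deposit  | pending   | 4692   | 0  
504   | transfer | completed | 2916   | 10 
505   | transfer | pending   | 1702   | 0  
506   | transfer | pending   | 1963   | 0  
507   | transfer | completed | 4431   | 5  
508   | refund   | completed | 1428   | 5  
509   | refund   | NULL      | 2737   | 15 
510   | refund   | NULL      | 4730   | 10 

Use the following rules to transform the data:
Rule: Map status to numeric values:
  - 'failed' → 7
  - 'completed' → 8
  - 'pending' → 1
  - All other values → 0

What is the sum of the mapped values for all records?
42

Step 1: Apply mapping to each record
Step 2: Count by status:
  'failed': 1 records × 7 = 7
  'completed': 4 records × 8 = 32
  'pending': 3 records × 1 = 3
Step 3: Sum all mapped values = 42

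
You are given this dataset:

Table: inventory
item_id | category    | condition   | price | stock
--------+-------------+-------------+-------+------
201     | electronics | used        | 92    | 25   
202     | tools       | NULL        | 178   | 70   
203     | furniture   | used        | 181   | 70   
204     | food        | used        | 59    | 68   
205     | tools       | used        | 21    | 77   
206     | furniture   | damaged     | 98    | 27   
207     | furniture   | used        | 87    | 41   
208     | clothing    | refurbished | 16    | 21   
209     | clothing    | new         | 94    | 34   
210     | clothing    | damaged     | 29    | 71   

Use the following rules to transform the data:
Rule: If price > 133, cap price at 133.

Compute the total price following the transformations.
762

Step 1: 2 records have price > 133
Step 2: These records originally summed to 359
Step 3: After capping: 2 × 133 = 266
Step 4: Unaffected records sum: 496
Step 5: Final sum = 266 + 496 = 762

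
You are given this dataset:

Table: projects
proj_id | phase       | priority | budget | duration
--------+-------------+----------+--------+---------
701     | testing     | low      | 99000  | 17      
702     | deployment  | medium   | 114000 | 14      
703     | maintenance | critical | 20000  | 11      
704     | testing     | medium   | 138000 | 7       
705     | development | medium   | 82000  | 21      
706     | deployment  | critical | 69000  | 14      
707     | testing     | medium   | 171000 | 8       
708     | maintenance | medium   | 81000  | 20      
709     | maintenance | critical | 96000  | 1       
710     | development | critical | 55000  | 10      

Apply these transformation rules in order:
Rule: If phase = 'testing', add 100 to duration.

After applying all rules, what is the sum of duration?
423

Step 1: Count records where phase = 'testing': 3
Step 2: Total bonus added: 3 × 100 = 300
Step 3: Original sum of duration: 123
Step 4: Final sum = 123 + 300 = 423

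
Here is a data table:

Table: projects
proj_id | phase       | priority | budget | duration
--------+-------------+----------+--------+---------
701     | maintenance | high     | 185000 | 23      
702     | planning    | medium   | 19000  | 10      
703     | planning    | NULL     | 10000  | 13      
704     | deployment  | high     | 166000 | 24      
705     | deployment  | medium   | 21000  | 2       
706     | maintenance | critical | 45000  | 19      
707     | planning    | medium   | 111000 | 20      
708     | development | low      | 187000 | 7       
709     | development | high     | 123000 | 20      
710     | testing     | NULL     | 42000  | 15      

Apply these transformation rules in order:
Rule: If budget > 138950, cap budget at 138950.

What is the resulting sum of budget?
787850

Step 1: 3 records have budget > 138950
Step 2: These records originally summed to 538000
Step 3: After capping: 3 × 138950 = 416850
Step 4: Unaffected records sum: 371000
Step 5: Final sum = 416850 + 371000 = 787850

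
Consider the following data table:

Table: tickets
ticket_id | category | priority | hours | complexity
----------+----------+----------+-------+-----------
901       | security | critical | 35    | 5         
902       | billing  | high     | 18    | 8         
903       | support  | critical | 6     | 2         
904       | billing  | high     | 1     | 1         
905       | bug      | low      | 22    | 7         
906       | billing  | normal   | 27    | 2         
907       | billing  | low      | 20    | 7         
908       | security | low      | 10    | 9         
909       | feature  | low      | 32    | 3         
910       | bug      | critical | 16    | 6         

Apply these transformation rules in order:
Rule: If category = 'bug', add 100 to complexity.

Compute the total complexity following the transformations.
250

Step 1: Count records where category = 'bug': 2
Step 2: Total bonus added: 2 × 100 = 200
Step 3: Original sum of complexity: 50
Step 4: Final sum = 50 + 200 = 250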